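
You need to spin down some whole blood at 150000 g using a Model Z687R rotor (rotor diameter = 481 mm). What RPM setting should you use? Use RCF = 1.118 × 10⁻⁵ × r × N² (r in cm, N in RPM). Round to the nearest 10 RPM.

23620 RPM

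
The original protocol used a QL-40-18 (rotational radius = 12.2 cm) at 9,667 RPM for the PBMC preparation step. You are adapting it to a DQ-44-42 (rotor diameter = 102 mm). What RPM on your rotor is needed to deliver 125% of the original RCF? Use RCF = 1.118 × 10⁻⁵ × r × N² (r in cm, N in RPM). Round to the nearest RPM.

16716 RPM

RCF_original = 1.118 × 10⁻⁵ × 12.2 × (9667)² = 1.118 × 10⁻⁵ × 12.2 × 93,450,889 ≈ 12,746.3 × g
Target RCF = 1.25 × 12,746.3 ≈ 15,932.9 × g
Your rotor: r = 102 mm / 2 = 51 mm = 5.1 cm
15,932.9 = 1.118 × 10⁻⁵ × 5.1 × N²
N² = 15,932.9 / (5.7018 × 10⁻⁵) = 279,436,318
N ≈ √279,436,318 ≈ 16,716.3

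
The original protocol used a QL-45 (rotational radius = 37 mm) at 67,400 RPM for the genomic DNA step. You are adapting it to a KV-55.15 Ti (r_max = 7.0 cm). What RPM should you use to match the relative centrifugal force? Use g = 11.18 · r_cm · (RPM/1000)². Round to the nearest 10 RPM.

Original rotor: r = 37 mm = 3.7 cm
RCF = 11.18 × r × (N/1000)²
RCF_original = 11.18 × 3.7 × (67.4)² = 11.18 × 3.7 × 4,542.76 ≈ 187,915.8 × g
187,915.8 = 11.18 × 7 × (N/1000)²
(N/1000)² = 187,915.8 / 78.26 = 2401.173
N = 1000 × √2401.173 ≈ 49,001.8

49000 RPM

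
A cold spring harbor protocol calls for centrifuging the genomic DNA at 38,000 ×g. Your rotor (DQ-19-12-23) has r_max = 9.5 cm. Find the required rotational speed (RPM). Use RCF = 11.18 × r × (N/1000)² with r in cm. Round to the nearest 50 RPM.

18900 RPM

RCF = 11.18 × r × (N/1000)²
38,000 = 11.18 × 9.5 × (N/1000)²
(N/1000)² = 38,000 / 106.21 = 357.7818
N = 1000 × √357.7818 ≈ 18,915.1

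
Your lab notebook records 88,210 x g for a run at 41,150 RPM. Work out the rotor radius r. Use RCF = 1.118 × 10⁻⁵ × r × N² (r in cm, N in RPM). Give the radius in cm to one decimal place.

88210 = 1.118 × 10⁻⁵ × r × (41150)²
r = 88210 / (1.118 × 10⁻⁵ × 1,693,322,500) = 88210 / 18931.35 ≈ 4.659 cm

4.7 cm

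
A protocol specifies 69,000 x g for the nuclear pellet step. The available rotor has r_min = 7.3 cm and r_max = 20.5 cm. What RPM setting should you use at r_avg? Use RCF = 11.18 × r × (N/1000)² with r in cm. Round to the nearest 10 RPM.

r_avg = (7.3 + 20.5) / 2 = 13.9 cm
RCF = 11.18 × r × (N/1000)²
69,000 = 11.18 × 13.9 × (N/1000)²
(N/1000)² = 69,000 / 155.402 = 444.0097
N = 1000 × √444.0097 ≈ 21,071.5

≈ 21070 RPM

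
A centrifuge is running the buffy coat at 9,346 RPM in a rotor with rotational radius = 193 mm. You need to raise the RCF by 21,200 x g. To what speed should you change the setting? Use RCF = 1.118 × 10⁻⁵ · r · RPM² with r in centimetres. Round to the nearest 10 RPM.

r = 193 mm = 19.3 cm
Current RCF = 1.118 × 10⁻⁵ × 19.3 × (9346)² = 1.118 × 10⁻⁵ × 19.3 × 87,347,716 ≈ 18,847.4 × g
Target RCF = 18,847.4 + 21,200 = 40,047.4 × g
N² = 40,047.4 / (21.5774 × 10⁻⁵) = 185,598,821
N ≈ √185,598,821 ≈ 13,623.5

13620 RPM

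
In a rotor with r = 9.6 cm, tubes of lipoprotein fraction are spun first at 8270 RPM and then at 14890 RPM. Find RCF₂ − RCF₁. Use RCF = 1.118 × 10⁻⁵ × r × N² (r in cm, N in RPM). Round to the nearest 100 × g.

≈ 16500 x g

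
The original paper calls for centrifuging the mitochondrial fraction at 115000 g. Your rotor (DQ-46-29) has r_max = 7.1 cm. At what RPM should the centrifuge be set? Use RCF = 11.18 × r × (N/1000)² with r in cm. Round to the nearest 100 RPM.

N ≈ 38100 RPM

115,000 = 11.18 × 7.1 × (N/1000)²
(N/1000)² = 115,000 / 79.378 = 1448.764
N = 1000 × √1448.764 ≈ 38,062.6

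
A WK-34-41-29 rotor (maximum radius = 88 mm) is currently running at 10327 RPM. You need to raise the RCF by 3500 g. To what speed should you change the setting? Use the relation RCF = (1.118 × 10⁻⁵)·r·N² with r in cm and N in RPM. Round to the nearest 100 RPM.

≈ 11900 RPM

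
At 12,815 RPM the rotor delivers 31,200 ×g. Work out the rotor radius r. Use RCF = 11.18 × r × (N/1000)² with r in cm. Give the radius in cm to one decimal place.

r ≈ 17.0 cm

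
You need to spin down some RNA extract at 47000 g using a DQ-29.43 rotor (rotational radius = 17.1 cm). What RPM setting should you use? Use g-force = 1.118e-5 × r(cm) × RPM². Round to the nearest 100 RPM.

47,000 = 1.118 × 10⁻⁵ × 17.1 × N²
N² = 47,000 / (19.1178 × 10⁻⁵) = 245,844,187
N ≈ √245,844,187 ≈ 15,679.4

N ≈ 15700 RPM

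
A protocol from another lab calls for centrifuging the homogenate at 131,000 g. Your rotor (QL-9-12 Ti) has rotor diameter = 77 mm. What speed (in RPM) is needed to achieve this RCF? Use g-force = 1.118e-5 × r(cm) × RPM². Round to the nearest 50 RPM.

N ≈ 55150 RPM

r = 77 mm / 2 = 38.5 mm = 3.85 cm
RCF = 1.118 × 10⁻⁵ × r × N²
131,000 = 1.118 × 10⁻⁵ × 3.85 × N²
N² = 131,000 / (4.3043 × 10⁻⁵) = 3,043,468,160
N ≈ √3,043,468,160 ≈ 55,167.6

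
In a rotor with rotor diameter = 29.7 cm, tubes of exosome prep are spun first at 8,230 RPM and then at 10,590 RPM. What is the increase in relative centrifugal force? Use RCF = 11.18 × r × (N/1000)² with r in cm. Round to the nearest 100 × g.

7400 x g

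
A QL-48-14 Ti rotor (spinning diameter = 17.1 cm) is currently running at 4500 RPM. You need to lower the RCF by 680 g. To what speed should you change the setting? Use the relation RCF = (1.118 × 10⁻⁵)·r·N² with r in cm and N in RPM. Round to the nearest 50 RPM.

r = 17.1 / 2 = 8.55 cm
Current RCF = 1.118 × 10⁻⁵ × 8.55 × (4500)² = 1.118 × 10⁻⁵ × 8.55 × 20,250,000 ≈ 1,935.7 × g
Target RCF = 1,935.7 − 680 = 1,255.7 × g
N² = 1,255.7 / (9.5589 × 10⁻⁵) = 13,136,449
N ≈ √13,136,449 ≈ 3,624.4

N₂ ≈ 3600 RPM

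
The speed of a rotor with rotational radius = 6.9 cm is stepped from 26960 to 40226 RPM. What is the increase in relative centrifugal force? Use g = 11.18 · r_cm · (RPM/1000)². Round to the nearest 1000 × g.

RCF₁ = 11.18 × 6.9 × (26.96)² = 11.18 × 6.9 × 726.8416 ≈ 56,070 × g
RCF₂ = 11.18 × 6.9 × (40.226)² = 11.18 × 6.9 × 1,618.131076 ≈ 124,825.9 × g
Increase = 124,825.9 − 56,070 = 68,755.9

69000 ×g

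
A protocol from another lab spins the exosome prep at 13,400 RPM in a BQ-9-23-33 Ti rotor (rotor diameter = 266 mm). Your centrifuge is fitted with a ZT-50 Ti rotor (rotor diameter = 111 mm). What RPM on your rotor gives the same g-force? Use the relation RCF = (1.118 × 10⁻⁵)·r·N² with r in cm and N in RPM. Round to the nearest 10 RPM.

20740 RPM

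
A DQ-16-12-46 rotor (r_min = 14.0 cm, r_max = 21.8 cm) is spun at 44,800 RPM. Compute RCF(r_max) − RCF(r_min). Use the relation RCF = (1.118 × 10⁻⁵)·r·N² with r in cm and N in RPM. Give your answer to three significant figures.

ΔRCF = 1.118 × 10⁻⁵ × (r_max − r_min) × N² = 1.118 × 10⁻⁵ × 7.8 × 2,007,040,000 ≈ 175,021.9

ΔRCF ≈ 175000 × g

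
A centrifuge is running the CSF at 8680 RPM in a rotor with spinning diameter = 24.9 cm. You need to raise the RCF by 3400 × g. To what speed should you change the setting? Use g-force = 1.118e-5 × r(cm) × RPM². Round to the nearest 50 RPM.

≈ 10000 RPM

r = 24.9 / 2 = 12.45 cm
Current RCF = 1.118 × 10⁻⁵ × 12.45 × (8680)² = 1.118 × 10⁻⁵ × 12.45 × 75,342,400 ≈ 10,487 × g
Target RCF = 10,487 + 3,400 = 13,887 × g
N² = 13,887 / (13.9191 × 10⁻⁵) = 99,769,382
N ≈ √99,769,382 ≈ 9,988.5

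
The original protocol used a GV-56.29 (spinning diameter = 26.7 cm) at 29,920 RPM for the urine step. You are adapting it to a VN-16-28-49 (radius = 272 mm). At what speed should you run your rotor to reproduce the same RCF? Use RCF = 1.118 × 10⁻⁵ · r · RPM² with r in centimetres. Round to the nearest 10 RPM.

20960 RPM

Original rotor: r = 26.7 / 2 = 13.35 cm
RCF_original = 1.118 × 10⁻⁵ × 13.35 × (29920)² = 1.118 × 10⁻⁵ × 13.35 × 895,206,400 ≈ 133,612.2 × g
Your rotor: r = 272 mm = 27.2 cm
133,612.2 = 1.118 × 10⁻⁵ × 27.2 × N²
N² = 133,612.2 / (30.4096 × 10⁻⁵) = 439,375,066
N ≈ √439,375,066 ≈ 20,961.3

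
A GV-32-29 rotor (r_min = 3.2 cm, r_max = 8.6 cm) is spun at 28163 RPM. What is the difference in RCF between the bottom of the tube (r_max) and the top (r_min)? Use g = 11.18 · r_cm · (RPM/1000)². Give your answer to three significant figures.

RCF_max = 11.18 × 8.6 × (28.163)² = 11.18 × 8.6 × 793.154569 ≈ 76,260.2 × g
RCF_min = 11.18 × 3.2 × (28.163)² = 11.18 × 3.2 × 793.154569 ≈ 28,375.9 × g
ΔRCF = 76,260.2 − 28,375.9 = 47,884.3

≈ 47900 × g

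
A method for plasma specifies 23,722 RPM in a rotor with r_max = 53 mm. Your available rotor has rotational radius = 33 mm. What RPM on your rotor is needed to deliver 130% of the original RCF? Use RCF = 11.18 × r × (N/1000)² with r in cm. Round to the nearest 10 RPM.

≈ 34280 RPM

Original rotor: r = 53 mm = 5.3 cm
RCF_original = 11.18 × 5.3 × (23.722)² = 11.18 × 5.3 × 562.733284 ≈ 33,344.2 × g
Target RCF = 1.3 × 33,344.2 ≈ 43,347.5 × g
Your rotor: r = 33 mm = 3.3 cm
43,347.5 = 11.18 × 3.3 × (N/1000)²
(N/1000)² = 43,347.5 / 36.894 = 1174.92
N = 1000 × √1174.92 ≈ 34,277.1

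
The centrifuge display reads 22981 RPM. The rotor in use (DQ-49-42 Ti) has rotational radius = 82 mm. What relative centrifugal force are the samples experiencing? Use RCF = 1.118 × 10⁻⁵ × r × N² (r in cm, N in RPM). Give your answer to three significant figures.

≈ 48400 × g

r = 82 mm = 8.2 cm
RCF = 1.118 × 10⁻⁵ × 8.2 × (22981)² = 1.118 × 10⁻⁵ × 8.2 × 528,126,361 ≈ 48,416.5 × g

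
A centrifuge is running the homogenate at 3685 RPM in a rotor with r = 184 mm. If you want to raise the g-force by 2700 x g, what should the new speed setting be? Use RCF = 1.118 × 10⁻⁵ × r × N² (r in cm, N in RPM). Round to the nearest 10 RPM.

5170 RPM

r = 184 mm = 18.4 cm
Current RCF = 1.118 × 10⁻⁵ × 18.4 × (3685)² = 1.118 × 10⁻⁵ × 18.4 × 13,579,225 ≈ 2,793.4 × g
Target RCF = 2,793.4 + 2,700 = 5,493.4 × g
N² = 5,493.4 / (20.5712 × 10⁻⁵) = 26,704,324
N ≈ √26,704,324 ≈ 5,167.6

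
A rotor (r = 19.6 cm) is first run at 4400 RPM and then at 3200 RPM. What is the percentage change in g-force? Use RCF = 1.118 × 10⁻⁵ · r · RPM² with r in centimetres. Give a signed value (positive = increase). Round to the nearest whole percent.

-47%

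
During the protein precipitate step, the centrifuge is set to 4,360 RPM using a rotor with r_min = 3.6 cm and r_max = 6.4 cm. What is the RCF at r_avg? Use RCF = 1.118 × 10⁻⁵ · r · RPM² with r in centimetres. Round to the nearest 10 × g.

RCF ≈ 1060 x g

r_avg = (3.6 + 6.4) / 2 = 5 cm
RCF = 1.118 × 10⁻⁵ × r × N²
RCF = 1.118 × 10⁻⁵ × 5 × (4360)² = 1.118 × 10⁻⁵ × 5 × 19,009,600 ≈ 1,062.6 × g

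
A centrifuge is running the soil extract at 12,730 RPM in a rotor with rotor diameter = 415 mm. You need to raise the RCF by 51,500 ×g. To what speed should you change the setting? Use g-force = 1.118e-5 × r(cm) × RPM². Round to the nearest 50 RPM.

19600 RPM

r = 415 mm / 2 = 207.5 mm = 20.75 cm
Current RCF = 1.118 × 10⁻⁵ × 20.75 × (12730)² = 1.118 × 10⁻⁵ × 20.75 × 162,052,900 ≈ 37,593.8 × g
Target RCF = 37,593.8 + 51,500 = 89,093.8 × g
N² = 89,093.8 / (23.1985 × 10⁻⁵) = 384,049,831
N ≈ √384,049,831 ≈ 19,597.2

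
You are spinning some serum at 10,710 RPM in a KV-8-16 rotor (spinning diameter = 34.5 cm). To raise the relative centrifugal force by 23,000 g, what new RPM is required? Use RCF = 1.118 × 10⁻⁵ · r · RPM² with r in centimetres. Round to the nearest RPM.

r = 34.5 / 2 = 17.25 cm
Current RCF = 1.118 × 10⁻⁵ × 17.25 × (10710)² = 1.118 × 10⁻⁵ × 17.25 × 114,704,100 ≈ 22,121.3 × g
Target RCF = 22,121.3 + 23,000 = 45,121.3 × g
N² = 45,121.3 / (19.2855 × 10⁻⁵) = 233,964,896
N ≈ √233,964,896 ≈ 15,295.9

N₂ ≈ 15296 RPM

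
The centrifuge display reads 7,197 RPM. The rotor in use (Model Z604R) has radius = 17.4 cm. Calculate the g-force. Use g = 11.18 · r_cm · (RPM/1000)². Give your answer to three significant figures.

RCF = 11.18 × 17.4 × (7.197)² = 11.18 × 17.4 × 51.796809 ≈ 10,076.1 × g

10100 g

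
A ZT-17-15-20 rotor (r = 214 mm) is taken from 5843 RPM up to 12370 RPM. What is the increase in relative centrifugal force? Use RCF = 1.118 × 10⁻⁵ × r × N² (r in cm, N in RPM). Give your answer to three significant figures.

≈ 28400 x g

r = 214 mm = 21.4 cm
RCF₁ = 1.118 × 10⁻⁵ × 21.4 × (5843)² = 1.118 × 10⁻⁵ × 21.4 × 34,140,649 ≈ 8,168.2 × g
RCF₂ = 1.118 × 10⁻⁵ × 21.4 × (12370)² = 1.118 × 10⁻⁵ × 21.4 × 153,016,900 ≈ 36,609.6 × g
Increase = 36,609.6 − 8,168.2 = 28,441.4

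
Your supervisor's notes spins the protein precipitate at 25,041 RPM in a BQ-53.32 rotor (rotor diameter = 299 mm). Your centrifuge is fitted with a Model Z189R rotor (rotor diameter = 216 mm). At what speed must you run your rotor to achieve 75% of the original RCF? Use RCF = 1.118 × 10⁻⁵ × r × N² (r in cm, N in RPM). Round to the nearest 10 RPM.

Original rotor: r = 299 mm / 2 = 149.5 mm = 14.95 cm
RCF = 1.118 × 10⁻⁵ × r × N²
RCF_original = 1.118 × 10⁻⁵ × 14.95 × (25041)² = 1.118 × 10⁻⁵ × 14.95 × 627,051,681 ≈ 104,806 × g
Target RCF = 0.75 × 104,806 ≈ 78,604.5 × g
Your rotor: r = 216 mm / 2 = 108 mm = 10.8 cm
78,604.5 = 1.118 × 10⁻⁵ × 10.8 × N²
N² = 78,604.5 / (12.0744 × 10⁻⁵) = 651,001,292
N ≈ √651,001,292 ≈ 25,514.7

25510 RPM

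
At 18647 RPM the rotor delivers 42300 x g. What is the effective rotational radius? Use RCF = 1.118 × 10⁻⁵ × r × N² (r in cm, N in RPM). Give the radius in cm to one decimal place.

42300 = 1.118 × 10⁻⁵ × r × (18647)²
r = 42300 / (1.118 × 10⁻⁵ × 347,710,609) = 42300 / 3887.405 ≈ 10.881 cm

10.9 cm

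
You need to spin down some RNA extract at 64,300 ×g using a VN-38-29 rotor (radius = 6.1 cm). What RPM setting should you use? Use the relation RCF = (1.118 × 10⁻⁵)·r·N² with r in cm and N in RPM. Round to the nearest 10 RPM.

30710 RPM

RCF = 1.118 × 10⁻⁵ × r × N²
64,300 = 1.118 × 10⁻⁵ × 6.1 × N²
N² = 64,300 / (6.8198 × 10⁻⁵) = 942,842,899
N ≈ √942,842,899 ≈ 30,705.7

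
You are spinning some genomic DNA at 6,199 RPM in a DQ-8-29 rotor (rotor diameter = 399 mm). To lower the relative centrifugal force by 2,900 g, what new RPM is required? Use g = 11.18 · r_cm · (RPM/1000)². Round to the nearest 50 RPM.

≈ 5050 RPM

r = 399 mm / 2 = 199.5 mm = 19.95 cm
Current RCF = 11.18 × 19.95 × (6.199)² = 11.18 × 19.95 × 38.427601 ≈ 8,570.9 × g
Target RCF = 8,570.9 − 2,900 = 5,670.9 × g
(N/1000)² = 5,670.9 / 223.041 = 25.42537
N = 1000 × √25.42537 ≈ 5,042.4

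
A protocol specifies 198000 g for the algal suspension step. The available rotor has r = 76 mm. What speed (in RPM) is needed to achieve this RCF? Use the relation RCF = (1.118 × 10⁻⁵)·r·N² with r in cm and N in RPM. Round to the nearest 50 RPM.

N ≈ 48250 RPM

r = 76 mm = 7.6 cm
198,000 = 1.118 × 10⁻⁵ × 7.6 × N²
N² = 198,000 / (8.4968 × 10⁻⁵) = 2,330,289,050
N ≈ √2,330,289,050 ≈ 48,273.1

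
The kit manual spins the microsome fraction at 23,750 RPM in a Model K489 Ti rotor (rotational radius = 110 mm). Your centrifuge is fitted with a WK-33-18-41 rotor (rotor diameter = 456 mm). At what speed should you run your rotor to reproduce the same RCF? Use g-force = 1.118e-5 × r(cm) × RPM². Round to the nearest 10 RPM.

≈ 16500 RPM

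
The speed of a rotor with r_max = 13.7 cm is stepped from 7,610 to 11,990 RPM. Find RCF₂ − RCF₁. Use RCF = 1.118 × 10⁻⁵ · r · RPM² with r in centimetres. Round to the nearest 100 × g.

≈ 13100 g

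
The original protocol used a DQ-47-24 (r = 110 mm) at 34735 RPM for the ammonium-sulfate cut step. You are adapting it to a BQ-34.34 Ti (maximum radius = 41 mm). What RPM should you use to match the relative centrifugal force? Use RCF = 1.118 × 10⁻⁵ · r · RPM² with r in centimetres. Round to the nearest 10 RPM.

56890 RPM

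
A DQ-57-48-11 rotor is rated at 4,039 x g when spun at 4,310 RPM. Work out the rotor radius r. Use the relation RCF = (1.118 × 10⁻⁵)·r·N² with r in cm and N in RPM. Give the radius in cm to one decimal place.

r ≈ 19.4 cm

4039 = 1.118 × 10⁻⁵ × r × (4310)²
r = 4039 / (1.118 × 10⁻⁵ × 18,576,100) = 4039 / 207.6808 ≈ 19.448 cm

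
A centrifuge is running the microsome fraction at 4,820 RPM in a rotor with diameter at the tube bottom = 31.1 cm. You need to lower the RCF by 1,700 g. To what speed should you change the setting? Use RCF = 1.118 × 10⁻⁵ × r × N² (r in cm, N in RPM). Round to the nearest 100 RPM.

r = 31.1 / 2 = 15.55 cm
Current RCF = 1.118 × 10⁻⁵ × 15.55 × (4820)² = 1.118 × 10⁻⁵ × 15.55 × 23,232,400 ≈ 4,038.9 × g
Target RCF = 4,038.9 − 1,700 = 2,338.9 × g
N² = 2,338.9 / (17.3849 × 10⁻⁵) = 13,453,629
N ≈ √13,453,629 ≈ 3,667.9

N₂ ≈ 3700 RPM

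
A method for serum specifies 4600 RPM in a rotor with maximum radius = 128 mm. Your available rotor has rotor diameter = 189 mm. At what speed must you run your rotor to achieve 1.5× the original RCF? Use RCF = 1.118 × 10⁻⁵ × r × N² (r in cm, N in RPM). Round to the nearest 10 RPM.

≈ 6560 RPM

Original rotor: r = 128 mm = 12.8 cm
RCF_original = 1.118 × 10⁻⁵ × 12.8 × (4600)² = 1.118 × 10⁻⁵ × 12.8 × 21,160,000 ≈ 3,028.1 × g
Target RCF = 1.5 × 3,028.1 ≈ 4,542.1 × g
Your rotor: r = 189 mm / 2 = 94.5 mm = 9.45 cm
4,542.1 = 1.118 × 10⁻⁵ × 9.45 × N²
N² = 4,542.1 / (10.5651 × 10⁻⁵) = 42,991,548
N ≈ √42,991,548 ≈ 6,556.8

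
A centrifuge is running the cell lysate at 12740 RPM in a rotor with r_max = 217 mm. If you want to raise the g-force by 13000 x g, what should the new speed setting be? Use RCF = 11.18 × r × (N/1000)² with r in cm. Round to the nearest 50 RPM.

r = 217 mm = 21.7 cm
Current RCF = 11.18 × 21.7 × (12.74)² = 11.18 × 21.7 × 162.3076 ≈ 39,376.8 × g
Target RCF = 39,376.8 + 13,000 = 52,376.8 × g
(N/1000)² = 52,376.8 / 242.606 = 215.8924
N = 1000 × √215.8924 ≈ 14,693.3

N₂ ≈ 14700 RPM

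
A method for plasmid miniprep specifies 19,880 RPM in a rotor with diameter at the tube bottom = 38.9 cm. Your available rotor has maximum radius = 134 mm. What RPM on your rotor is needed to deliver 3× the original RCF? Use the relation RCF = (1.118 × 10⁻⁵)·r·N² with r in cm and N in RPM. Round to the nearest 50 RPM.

≈ 41500 RPM

Original rotor: r = 38.9 / 2 = 19.45 cm
RCF = 1.118 × 10⁻⁵ × r × N²
RCF_original = 1.118 × 10⁻⁵ × 19.45 × (19880)² = 1.118 × 10⁻⁵ × 19.45 × 395,214,400 ≈ 85,939.8 × g
Target RCF = 3 × 85,939.8 ≈ 257,819.4 × g
Your rotor: r = 134 mm = 13.4 cm
257,819.4 = 1.118 × 10⁻⁵ × 13.4 × N²
N² = 257,819.4 / (14.9812 × 10⁻⁵) = 1,720,952,928
N ≈ √1,720,952,928 ≈ 41,484.4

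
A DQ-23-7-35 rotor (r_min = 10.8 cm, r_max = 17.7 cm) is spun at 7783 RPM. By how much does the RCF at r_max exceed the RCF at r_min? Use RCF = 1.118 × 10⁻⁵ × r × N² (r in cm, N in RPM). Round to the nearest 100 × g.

≈ 4700 x g

RCF_max = 1.118 × 10⁻⁵ × 17.7 × (7783)² = 1.118 × 10⁻⁵ × 17.7 × 60,575,089 ≈ 11,987 × g
RCF_min = 1.118 × 10⁻⁵ × 10.8 × (7783)² = 1.118 × 10⁻⁵ × 10.8 × 60,575,089 ≈ 7,314.1 × g
ΔRCF = 11,987 − 7,314.1 = 4,672.9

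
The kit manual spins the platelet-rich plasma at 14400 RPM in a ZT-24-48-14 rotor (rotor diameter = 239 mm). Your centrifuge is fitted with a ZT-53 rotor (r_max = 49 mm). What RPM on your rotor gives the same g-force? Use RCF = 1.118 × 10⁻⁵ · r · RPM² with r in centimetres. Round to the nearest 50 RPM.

Original rotor: r = 239 mm / 2 = 119.5 mm = 11.95 cm
RCF_original = 1.118 × 10⁻⁵ × 11.95 × (14400)² = 1.118 × 10⁻⁵ × 11.95 × 207,360,000 ≈ 27,703.5 × g
Your rotor: r = 49 mm = 4.9 cm
27,703.5 = 1.118 × 10⁻⁵ × 4.9 × N²
N² = 27,703.5 / (5.4782 × 10⁻⁵) = 505,704,428
N ≈ √505,704,428 ≈ 22,487.9

22500 RPM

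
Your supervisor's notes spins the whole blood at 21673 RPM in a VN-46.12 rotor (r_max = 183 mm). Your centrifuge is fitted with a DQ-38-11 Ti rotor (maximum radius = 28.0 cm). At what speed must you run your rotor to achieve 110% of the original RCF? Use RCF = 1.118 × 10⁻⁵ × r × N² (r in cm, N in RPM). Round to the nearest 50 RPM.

Original rotor: r = 183 mm = 18.3 cm
RCF_original = 1.118 × 10⁻⁵ × 18.3 × (21673)² = 1.118 × 10⁻⁵ × 18.3 × 469,718,929 ≈ 96,101.7 × g
Target RCF = 1.1 × 96,101.7 ≈ 105,711.9 × g
105,711.9 = 1.118 × 10⁻⁵ × 28 × N²
N² = 105,711.9 / (31.304 × 10⁻⁵) = 337,694,544
N ≈ √337,694,544 ≈ 18,376.5

18400 RPM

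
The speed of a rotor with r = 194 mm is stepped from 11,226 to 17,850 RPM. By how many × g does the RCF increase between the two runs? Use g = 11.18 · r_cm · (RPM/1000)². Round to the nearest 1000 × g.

42000 × g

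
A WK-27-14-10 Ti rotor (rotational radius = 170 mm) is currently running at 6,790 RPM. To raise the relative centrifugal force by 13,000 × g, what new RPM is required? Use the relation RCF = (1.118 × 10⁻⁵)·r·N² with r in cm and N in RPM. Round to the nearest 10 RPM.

≈ 10700 RPM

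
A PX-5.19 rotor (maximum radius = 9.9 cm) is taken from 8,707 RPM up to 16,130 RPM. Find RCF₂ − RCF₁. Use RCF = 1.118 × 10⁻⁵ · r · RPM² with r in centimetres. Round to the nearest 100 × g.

RCF₁ = 1.118 × 10⁻⁵ × 9.9 × (8707)² = 1.118 × 10⁻⁵ × 9.9 × 75,811,849 ≈ 8,391 × g
RCF₂ = 1.118 × 10⁻⁵ × 9.9 × (16130)² = 1.118 × 10⁻⁵ × 9.9 × 260,176,900 ≈ 28,796.9 × g
Increase = 28,796.9 − 8,391 = 20,405.9

20400 ×g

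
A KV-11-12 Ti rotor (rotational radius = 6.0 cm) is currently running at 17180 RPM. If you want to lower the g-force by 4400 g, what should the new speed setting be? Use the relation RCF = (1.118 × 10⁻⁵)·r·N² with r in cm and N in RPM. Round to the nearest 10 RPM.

Current RCF = 1.118 × 10⁻⁵ × 6 × (17180)² = 1.118 × 10⁻⁵ × 6 × 295,152,400 ≈ 19,798.8 × g
Target RCF = 19,798.8 − 4,400 = 15,398.8 × g
N² = 15,398.8 / (6.708 × 10⁻⁵) = 229,558,736
N ≈ √229,558,736 ≈ 15,151.2

≈ 15150 RPM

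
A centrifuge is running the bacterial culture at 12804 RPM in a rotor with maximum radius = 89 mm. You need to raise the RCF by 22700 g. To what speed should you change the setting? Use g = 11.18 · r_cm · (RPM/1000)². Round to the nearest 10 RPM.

r = 89 mm = 8.9 cm
Current RCF = 11.18 × 8.9 × (12.804)² = 11.18 × 8.9 × 163.942416 ≈ 16,312.6 × g
Target RCF = 16,312.6 + 22,700 = 39,012.6 × g
(N/1000)² = 39,012.6 / 99.502 = 392.0786
N = 1000 × √392.0786 ≈ 19,801.0

N₂ ≈ 19800 RPM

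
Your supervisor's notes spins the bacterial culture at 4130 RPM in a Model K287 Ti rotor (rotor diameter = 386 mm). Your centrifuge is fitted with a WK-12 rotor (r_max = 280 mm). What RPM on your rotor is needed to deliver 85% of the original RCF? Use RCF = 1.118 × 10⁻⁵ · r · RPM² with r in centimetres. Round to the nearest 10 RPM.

3160 RPM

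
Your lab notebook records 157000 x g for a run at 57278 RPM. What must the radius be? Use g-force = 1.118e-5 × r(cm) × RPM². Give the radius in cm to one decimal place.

157000 = 1.118 × 10⁻⁵ × r × (57278)²
r = 157000 / (1.118 × 10⁻⁵ × 3,280,769,284) = 157000 / 36679 ≈ 4.280 cm

r ≈ 4.3 cm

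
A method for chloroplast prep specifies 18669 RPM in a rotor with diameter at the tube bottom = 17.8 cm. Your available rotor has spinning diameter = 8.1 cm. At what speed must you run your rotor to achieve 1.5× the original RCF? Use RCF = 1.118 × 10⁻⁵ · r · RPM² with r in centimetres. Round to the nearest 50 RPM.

≈ 33900 RPM

Original rotor: r = 17.8 / 2 = 8.9 cm
RCF_original = 1.118 × 10⁻⁵ × 8.9 × (18669)² = 1.118 × 10⁻⁵ × 8.9 × 348,531,561 ≈ 34,679.6 × g
Target RCF = 1.5 × 34,679.6 ≈ 52,019.4 × g
Your rotor: r = 8.1 / 2 = 4.05 cm
52,019.4 = 1.118 × 10⁻⁵ × 4.05 × N²
N² = 52,019.4 / (4.5279 × 10⁻⁵) = 1,148,863,712
N ≈ √1,148,863,712 ≈ 33,894.9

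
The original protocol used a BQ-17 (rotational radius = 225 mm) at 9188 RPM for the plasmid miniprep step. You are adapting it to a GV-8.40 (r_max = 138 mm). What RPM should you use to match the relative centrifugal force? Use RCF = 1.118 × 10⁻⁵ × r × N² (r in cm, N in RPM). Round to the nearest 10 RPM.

≈ 11730 RPM

Original rotor: r = 225 mm = 22.5 cm
RCF_original = 1.118 × 10⁻⁵ × 22.5 × (9188)² = 1.118 × 10⁻⁵ × 22.5 × 84,419,344 ≈ 21,235.7 × g
Your rotor: r = 138 mm = 13.8 cm
21,235.7 = 1.118 × 10⁻⁵ × 13.8 × N²
N² = 21,235.7 / (15.4284 × 10⁻⁵) = 137,640,326
N ≈ √137,640,326 ≈ 11,732.0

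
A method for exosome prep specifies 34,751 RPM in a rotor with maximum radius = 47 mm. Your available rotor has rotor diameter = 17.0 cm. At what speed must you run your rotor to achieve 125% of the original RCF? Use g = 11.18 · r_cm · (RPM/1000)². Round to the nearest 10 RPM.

28890 RPM

Original rotor: r = 47 mm = 4.7 cm
RCF_original = 11.18 × 4.7 × (34.751)² = 11.18 × 4.7 × 1,207.632001 ≈ 63,456.2 × g
Target RCF = 1.25 × 63,456.2 ≈ 79,320.2 × g
Your rotor: r = 17.0 / 2 = 8.5 cm
79,320.2 = 11.18 × 8.5 × (N/1000)²
(N/1000)² = 79,320.2 / 95.03 = 834.6859
N = 1000 × √834.6859 ≈ 28,890.9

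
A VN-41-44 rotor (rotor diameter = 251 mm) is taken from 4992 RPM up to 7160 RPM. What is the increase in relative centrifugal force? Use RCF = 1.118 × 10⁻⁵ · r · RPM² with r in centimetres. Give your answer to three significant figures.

3700 x g

r = 251 mm / 2 = 125.5 mm = 12.55 cm
RCF₁ = 1.118 × 10⁻⁵ × 12.55 × (4992)² = 1.118 × 10⁻⁵ × 12.55 × 24,920,064 ≈ 3,496.5 × g
RCF₂ = 1.118 × 10⁻⁵ × 12.55 × (7160)² = 1.118 × 10⁻⁵ × 12.55 × 51,265,600 ≈ 7,193 × g
Increase = 7,193 − 3,496.5 = 3,696.5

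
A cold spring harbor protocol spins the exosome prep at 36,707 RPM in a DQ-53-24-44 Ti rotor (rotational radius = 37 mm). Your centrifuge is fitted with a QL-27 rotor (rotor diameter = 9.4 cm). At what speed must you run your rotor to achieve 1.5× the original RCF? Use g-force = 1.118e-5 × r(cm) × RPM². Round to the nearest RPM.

Original rotor: r = 37 mm = 3.7 cm
RCF = 1.118 × 10⁻⁵ × r × N²
RCF_original = 1.118 × 10⁻⁵ × 3.7 × (36707)² = 1.118 × 10⁻⁵ × 3.7 × 1,347,403,849 ≈ 55,736.7 × g
Target RCF = 1.5 × 55,736.7 ≈ 83,605 × g
Your rotor: r = 9.4 / 2 = 4.7 cm
83,605 = 1.118 × 10⁻⁵ × 4.7 × N²
N² = 83,605 / (5.2546 × 10⁻⁵) = 1,591,082,099
N ≈ √1,591,082,099 ≈ 39,888.4

≈ 39888 RPM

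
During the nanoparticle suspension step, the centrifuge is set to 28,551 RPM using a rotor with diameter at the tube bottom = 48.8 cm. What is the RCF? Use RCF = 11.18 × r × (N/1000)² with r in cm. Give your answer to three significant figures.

r = 48.8 / 2 = 24.4 cm
RCF = 11.18 × r × (N/1000)²
RCF = 11.18 × 24.4 × (28.551)² = 11.18 × 24.4 × 815.159601 ≈ 222,369 × g

RCF ≈ 222000 x g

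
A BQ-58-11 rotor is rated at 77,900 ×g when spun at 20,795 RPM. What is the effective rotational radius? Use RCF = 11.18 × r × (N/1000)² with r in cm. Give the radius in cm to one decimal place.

r ≈ 16.1 cm

RCF = 11.18 × r × (N/1000)²
77900 = 11.18 × r × (20.795)²
r = 77900 / (11.18 × 432.432025) = 77900 / 4834.59 ≈ 16.113 cm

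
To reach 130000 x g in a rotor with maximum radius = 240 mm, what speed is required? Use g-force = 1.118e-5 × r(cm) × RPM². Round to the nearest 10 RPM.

N ≈ 22010 RPM

r = 240 mm = 24.0 cm
130,000 = 1.118 × 10⁻⁵ × 24 × N²
N² = 130,000 / (26.832 × 10⁻⁵) = 484,496,124
N ≈ √484,496,124 ≈ 22,011.3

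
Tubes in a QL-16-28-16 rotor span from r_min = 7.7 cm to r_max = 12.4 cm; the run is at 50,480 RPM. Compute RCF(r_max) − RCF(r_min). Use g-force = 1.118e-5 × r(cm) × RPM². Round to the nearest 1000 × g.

ΔRCF ≈ 134000 x g

RCF_max = 1.118 × 10⁻⁵ × 12.4 × (50480)² = 1.118 × 10⁻⁵ × 12.4 × 2,548,230,400 ≈ 353,266.3 × g
RCF_min = 1.118 × 10⁻⁵ × 7.7 × (50480)² = 1.118 × 10⁻⁵ × 7.7 × 2,548,230,400 ≈ 219,367 × g
ΔRCF = 353,266.3 − 219,367 = 133,899.3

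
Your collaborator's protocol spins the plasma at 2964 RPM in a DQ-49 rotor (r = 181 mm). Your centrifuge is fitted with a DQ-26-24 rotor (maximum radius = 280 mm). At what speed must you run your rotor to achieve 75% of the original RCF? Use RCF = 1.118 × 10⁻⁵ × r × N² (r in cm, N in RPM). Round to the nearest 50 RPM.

Original rotor: r = 181 mm = 18.1 cm
RCF = 1.118 × 10⁻⁵ × r × N²
RCF_original = 1.118 × 10⁻⁵ × 18.1 × (2964)² = 1.118 × 10⁻⁵ × 18.1 × 8,785,296 ≈ 1,777.8 × g
Target RCF = 0.75 × 1,777.8 ≈ 1,333.3 × g
Your rotor: r = 280 mm = 28.0 cm
1,333.3 = 1.118 × 10⁻⁵ × 28 × N²
N² = 1,333.3 / (31.304 × 10⁻⁵) = 4,259,200
N ≈ √4,259,200 ≈ 2,063.8

≈ 2050 RPM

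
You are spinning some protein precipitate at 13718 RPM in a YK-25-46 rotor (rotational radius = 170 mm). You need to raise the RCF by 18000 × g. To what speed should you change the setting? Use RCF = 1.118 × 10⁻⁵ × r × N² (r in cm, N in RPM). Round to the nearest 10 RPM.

r = 170 mm = 17.0 cm
Current RCF = 1.118 × 10⁻⁵ × 17 × (13718)² = 1.118 × 10⁻⁵ × 17 × 188,183,524 ≈ 35,766.2 × g
Target RCF = 35,766.2 + 18,000 = 53,766.2 × g
N² = 53,766.2 / (19.006 × 10⁻⁵) = 282,890,666
N ≈ √282,890,666 ≈ 16,819.4

16820 RPM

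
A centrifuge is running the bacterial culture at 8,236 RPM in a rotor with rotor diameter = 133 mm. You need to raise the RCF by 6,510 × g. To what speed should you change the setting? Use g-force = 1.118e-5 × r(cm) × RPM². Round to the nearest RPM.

r = 133 mm / 2 = 66.5 mm = 6.65 cm
Current RCF = 1.118 × 10⁻⁵ × 6.65 × (8236)² = 1.118 × 10⁻⁵ × 6.65 × 67,831,696 ≈ 5,043.1 × g
Target RCF = 5,043.1 + 6,510 = 11,553.1 × g
N² = 11,553.1 / (7.4347 × 10⁻⁵) = 155,394,300
N ≈ √155,394,300 ≈ 12,465.7

≈ 12466 RPM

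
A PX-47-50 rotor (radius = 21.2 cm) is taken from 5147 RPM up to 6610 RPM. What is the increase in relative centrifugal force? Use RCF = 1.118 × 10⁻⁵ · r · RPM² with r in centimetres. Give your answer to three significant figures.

RCF₁ = 1.118 × 10⁻⁵ × 21.2 × (5147)² = 1.118 × 10⁻⁵ × 21.2 × 26,491,609 ≈ 6,278.9 × g
RCF₂ = 1.118 × 10⁻⁵ × 21.2 × (6610)² = 1.118 × 10⁻⁵ × 21.2 × 43,692,100 ≈ 10,355.7 × g
Increase = 10,355.7 − 6,278.9 = 4,076.8

4080 ×g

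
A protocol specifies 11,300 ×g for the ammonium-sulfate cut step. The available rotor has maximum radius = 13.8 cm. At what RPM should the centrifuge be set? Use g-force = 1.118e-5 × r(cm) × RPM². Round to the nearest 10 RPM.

8560 RPM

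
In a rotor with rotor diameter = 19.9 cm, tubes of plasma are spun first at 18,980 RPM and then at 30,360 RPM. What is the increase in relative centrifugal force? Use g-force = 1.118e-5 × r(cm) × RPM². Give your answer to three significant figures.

≈ 62500 x g

r = 19.9 / 2 = 9.95 cm
RCF₁ = 1.118 × 10⁻⁵ × 9.95 × (18980)² = 1.118 × 10⁻⁵ × 9.95 × 360,240,400 ≈ 40,073.5 × g
RCF₂ = 1.118 × 10⁻⁵ × 9.95 × (30360)² = 1.118 × 10⁻⁵ × 9.95 × 921,729,600 ≈ 102,534.1 × g
Increase = 102,534.1 − 40,073.5 = 62,460.6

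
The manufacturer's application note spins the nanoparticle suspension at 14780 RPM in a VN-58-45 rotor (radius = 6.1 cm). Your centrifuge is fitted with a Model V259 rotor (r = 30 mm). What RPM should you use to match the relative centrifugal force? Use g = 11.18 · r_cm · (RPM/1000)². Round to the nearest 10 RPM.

21080 RPM

RCF_original = 11.18 × 6.1 × (14.78)² = 11.18 × 6.1 × 218.4484 ≈ 14,897.7 × g
Your rotor: r = 30 mm = 3.0 cm
14,897.7 = 11.18 × 3 × (N/1000)²
(N/1000)² = 14,897.7 / 33.54 = 444.1771
N = 1000 × √444.1771 ≈ 21,075.5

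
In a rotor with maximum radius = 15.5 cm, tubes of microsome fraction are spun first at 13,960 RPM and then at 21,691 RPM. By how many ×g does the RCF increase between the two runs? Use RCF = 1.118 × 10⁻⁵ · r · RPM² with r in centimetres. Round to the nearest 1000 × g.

RCF₁ = 1.118 × 10⁻⁵ × 15.5 × (13960)² = 1.118 × 10⁻⁵ × 15.5 × 194,881,600 ≈ 33,771 × g
RCF₂ = 1.118 × 10⁻⁵ × 15.5 × (21691)² = 1.118 × 10⁻⁵ × 15.5 × 470,499,481 ≈ 81,532.9 × g
Increase = 81,532.9 − 33,771 = 47,761.9

48000 ×g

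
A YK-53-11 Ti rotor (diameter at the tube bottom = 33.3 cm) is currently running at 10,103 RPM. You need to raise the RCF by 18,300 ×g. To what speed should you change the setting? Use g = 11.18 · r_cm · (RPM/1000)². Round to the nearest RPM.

r = 33.3 / 2 = 16.65 cm
Current RCF = 11.18 × 16.65 × (10.103)² = 11.18 × 16.65 × 102.070609 ≈ 19,000.1 × g
Target RCF = 19,000.1 + 18,300 = 37,300.1 × g
(N/1000)² = 37,300.1 / 186.147 = 200.3798
N = 1000 × √200.3798 ≈ 14,155.6

N₂ ≈ 14156 RPM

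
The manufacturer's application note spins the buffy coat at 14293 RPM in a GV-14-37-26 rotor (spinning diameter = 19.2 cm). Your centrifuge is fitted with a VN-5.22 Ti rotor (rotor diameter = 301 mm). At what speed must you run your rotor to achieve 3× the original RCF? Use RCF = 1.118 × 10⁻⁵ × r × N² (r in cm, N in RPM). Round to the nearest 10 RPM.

Original rotor: r = 19.2 / 2 = 9.6 cm
RCF_original = 1.118 × 10⁻⁵ × 9.6 × (14293)² = 1.118 × 10⁻⁵ × 9.6 × 204,289,849 ≈ 21,926 × g
Target RCF = 3 × 21,926 ≈ 65,778 × g
Your rotor: r = 301 mm / 2 = 150.5 mm = 15.05 cm
65,778 = 1.118 × 10⁻⁵ × 15.05 × N²
N² = 65,778 / (16.8259 × 10⁻⁵) = 390,933,026
N ≈ √390,933,026 ≈ 19,772.0

19770 RPM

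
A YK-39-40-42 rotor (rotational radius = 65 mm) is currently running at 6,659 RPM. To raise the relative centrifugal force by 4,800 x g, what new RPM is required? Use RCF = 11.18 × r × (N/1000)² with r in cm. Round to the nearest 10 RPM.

≈ 10510 RPM

r = 65 mm = 6.5 cm
Current RCF = 11.18 × 6.5 × (6.659)² = 11.18 × 6.5 × 44.342281 ≈ 3,222.4 × g
Target RCF = 3,222.4 + 4,800 = 8,022.4 × g
(N/1000)² = 8,022.4 / 72.67 = 110.3949
N = 1000 × √110.3949 ≈ 10,506.9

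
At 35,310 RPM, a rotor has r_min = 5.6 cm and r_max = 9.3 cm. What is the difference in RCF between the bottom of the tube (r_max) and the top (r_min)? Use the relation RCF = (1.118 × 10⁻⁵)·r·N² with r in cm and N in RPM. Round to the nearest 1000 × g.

52000 g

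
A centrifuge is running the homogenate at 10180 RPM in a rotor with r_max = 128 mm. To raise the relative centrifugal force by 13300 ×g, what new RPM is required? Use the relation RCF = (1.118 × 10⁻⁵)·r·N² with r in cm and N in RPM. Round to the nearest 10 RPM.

N₂ ≈ 14020 RPM

r = 128 mm = 12.8 cm
Current RCF = 1.118 × 10⁻⁵ × 12.8 × (10180)² = 1.118 × 10⁻⁵ × 12.8 × 103,632,400 ≈ 14,830.2 × g
Target RCF = 14,830.2 + 13,300 = 28,130.2 × g
N² = 28,130.2 / (14.3104 × 10⁻⁵) = 196,571,724
N ≈ √196,571,724 ≈ 14,020.4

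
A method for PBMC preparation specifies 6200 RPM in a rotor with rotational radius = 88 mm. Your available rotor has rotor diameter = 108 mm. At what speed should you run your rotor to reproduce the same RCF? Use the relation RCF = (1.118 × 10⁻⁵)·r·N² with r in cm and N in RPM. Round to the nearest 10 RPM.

Original rotor: r = 88 mm = 8.8 cm
RCF = 1.118 × 10⁻⁵ × r × N²
RCF_original = 1.118 × 10⁻⁵ × 8.8 × (6200)² = 1.118 × 10⁻⁵ × 8.8 × 38,440,000 ≈ 3,781.9 × g
Your rotor: r = 108 mm / 2 = 54 mm = 5.4 cm
3,781.9 = 1.118 × 10⁻⁵ × 5.4 × N²
N² = 3,781.9 / (6.0372 × 10⁻⁵) = 62,643,278
N ≈ √62,643,278 ≈ 7,914.8

7910 RPM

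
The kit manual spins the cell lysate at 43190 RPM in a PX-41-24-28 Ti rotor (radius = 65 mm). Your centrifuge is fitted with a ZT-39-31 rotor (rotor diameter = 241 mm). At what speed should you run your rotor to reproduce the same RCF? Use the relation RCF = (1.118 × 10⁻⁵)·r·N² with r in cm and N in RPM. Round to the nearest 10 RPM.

≈ 31720 RPM

Original rotor: r = 65 mm = 6.5 cm
RCF = 1.118 × 10⁻⁵ × r × N²
RCF_original = 1.118 × 10⁻⁵ × 6.5 × (43190)² = 1.118 × 10⁻⁵ × 6.5 × 1,865,376,100 ≈ 135,556.9 × g
Your rotor: r = 241 mm / 2 = 120.5 mm = 12.05 cm
135,556.9 = 1.118 × 10⁻⁵ × 12.05 × N²
N² = 135,556.9 / (13.4719 × 10⁻⁵) = 1,006,219,613
N ≈ √1,006,219,613 ≈ 31,721.0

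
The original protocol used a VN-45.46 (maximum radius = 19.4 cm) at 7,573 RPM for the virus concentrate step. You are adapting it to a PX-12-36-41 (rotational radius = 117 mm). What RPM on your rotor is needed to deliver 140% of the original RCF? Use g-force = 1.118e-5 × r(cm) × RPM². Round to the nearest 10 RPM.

≈ 11540 RPM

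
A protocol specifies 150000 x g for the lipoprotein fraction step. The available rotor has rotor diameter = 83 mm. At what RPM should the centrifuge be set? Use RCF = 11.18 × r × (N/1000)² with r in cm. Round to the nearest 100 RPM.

≈ 56900 RPM

r = 83 mm / 2 = 41.5 mm = 4.15 cm
RCF = 11.18 × r × (N/1000)²
150,000 = 11.18 × 4.15 × (N/1000)²
(N/1000)² = 150,000 / 46.397 = 3232.968
N = 1000 × √3232.968 ≈ 56,859.2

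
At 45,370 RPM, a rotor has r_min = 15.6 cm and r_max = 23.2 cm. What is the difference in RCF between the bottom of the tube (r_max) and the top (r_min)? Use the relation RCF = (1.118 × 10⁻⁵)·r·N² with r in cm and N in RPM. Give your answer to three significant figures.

ΔRCF ≈ 175000 g

ΔRCF = 1.118 × 10⁻⁵ × (r_max − r_min) × N² = 1.118 × 10⁻⁵ × 7.6 × 2,058,436,900 ≈ 174,901.3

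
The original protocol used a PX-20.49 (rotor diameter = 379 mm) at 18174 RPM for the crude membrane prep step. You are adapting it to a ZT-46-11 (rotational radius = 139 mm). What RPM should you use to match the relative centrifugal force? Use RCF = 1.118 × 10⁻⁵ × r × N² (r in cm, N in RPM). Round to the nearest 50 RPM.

21200 RPM

Original rotor: r = 379 mm / 2 = 189.5 mm = 18.95 cm
RCF_original = 1.118 × 10⁻⁵ × 18.95 × (18174)² = 1.118 × 10⁻⁵ × 18.95 × 330,294,276 ≈ 69,976.5 × g
Your rotor: r = 139 mm = 13.9 cm
69,976.5 = 1.118 × 10⁻⁵ × 13.9 × N²
N² = 69,976.5 / (15.5402 × 10⁻⁵) = 450,293,433
N ≈ √450,293,433 ≈ 21,220.1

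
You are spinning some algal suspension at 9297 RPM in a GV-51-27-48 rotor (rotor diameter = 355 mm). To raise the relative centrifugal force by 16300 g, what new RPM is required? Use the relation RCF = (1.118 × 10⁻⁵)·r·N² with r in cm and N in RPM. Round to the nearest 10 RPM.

r = 355 mm / 2 = 177.5 mm = 17.75 cm
Current RCF = 1.118 × 10⁻⁵ × 17.75 × (9297)² = 1.118 × 10⁻⁵ × 17.75 × 86,434,209 ≈ 17,152.4 × g
Target RCF = 17,152.4 + 16,300 = 33,452.4 × g
N² = 33,452.4 / (19.8445 × 10⁻⁵) = 168,572,652
N ≈ √168,572,652 ≈ 12,983.6

12980 RPM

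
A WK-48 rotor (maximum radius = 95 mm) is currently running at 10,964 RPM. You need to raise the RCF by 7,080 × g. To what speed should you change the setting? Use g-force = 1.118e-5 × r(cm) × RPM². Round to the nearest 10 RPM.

N₂ ≈ 13670 RPM

r = 95 mm = 9.5 cm
Current RCF = 1.118 × 10⁻⁵ × 9.5 × (10964)² = 1.118 × 10⁻⁵ × 9.5 × 120,209,296 ≈ 12,767.4 × g
Target RCF = 12,767.4 + 7,080 = 19,847.4 × g
N² = 19,847.4 / (10.621 × 10⁻⁵) = 186,869,410
N ≈ √186,869,410 ≈ 13,670.0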